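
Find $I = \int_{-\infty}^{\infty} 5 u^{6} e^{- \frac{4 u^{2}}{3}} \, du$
$\frac{2025 \sqrt{3} \sqrt{\pi}}{1024}$

Start from the elementary integral
$$J(a) = \int_{-\infty}^{\infty} 5 e^{- a u^{2}} \, du = \frac{5 \sqrt{\pi}}{\sqrt{a}}.$$

Differentiating under the integral sign brings down a factor of $(-u^2)$:
$$\frac{dJ}{da} = \int_{-\infty}^{\infty} - 5 u^{2} e^{- a u^{2}} \, du = - \frac{5 \sqrt{\pi}}{2 a^{\frac{3}{2}}}.$$

Repeating $3$ times in total — each differentiation brings down another $(-u^2)$ — gives
$$\frac{d^{3}J}{da^{3}} = \int_{-\infty}^{\infty} - 5 u^{6} e^{- a u^{2}} \, du = - \frac{75 \sqrt{\pi}}{8 a^{\frac{7}{2}}},$$
and the integrand here is $(-1)^{3}$ times the target integrand, so $I = (-1)^{3}\,\frac{d^{3}J}{da^{3}} = \frac{75 \sqrt{\pi}}{8 a^{\frac{7}{2}}}$.

Setting $a = \frac{4}{3}$:
$$I = \frac{2025 \sqrt{3} \sqrt{\pi}}{1024}.$$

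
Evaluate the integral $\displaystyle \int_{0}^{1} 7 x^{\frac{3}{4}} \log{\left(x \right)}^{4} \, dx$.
$\frac{24576}{2401}$

Consider the simpler parametrised integral
$$J(a) = \int_{0}^{1} 7 x^{a} \, dx = \frac{7}{a + 1}.$$

Differentiating under the integral sign brings down a factor of $\ln x$:
$$\frac{dJ}{da} = \int_{0}^{1} 7 x^{a} \log{\left(x \right)} \, dx = - \frac{7}{\left(a + 1\right)^{2}}.$$

Repeating $4$ times in total — each differentiation brings down another $\ln x$ — gives
$$\frac{d^{4}J}{da^{4}} = \int_{0}^{1} 7 x^{a} \log{\left(x \right)}^{4} \, dx = \frac{168}{\left(a + 1\right)^{5}},$$
and the integrand here is exactly the target integrand, so $I = \frac{168}{\left(a + 1\right)^{5}}$.

Setting $a = \frac{3}{4}$:
$$I = \frac{24576}{2401}.$$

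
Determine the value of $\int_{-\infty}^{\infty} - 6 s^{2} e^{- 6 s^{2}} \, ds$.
$- \frac{\sqrt{6} \sqrt{\pi}}{12}$

Start from the elementary integral
$$J(a) = \int_{-\infty}^{\infty} - 6 e^{- a s^{2}} \, ds = - \frac{6 \sqrt{\pi}}{\sqrt{a}}.$$

Differentiating under the integral sign brings down a factor of $(-s^2)$:
$$\frac{dJ}{da} = \int_{-\infty}^{\infty} 6 s^{2} e^{- a s^{2}} \, ds = \frac{3 \sqrt{\pi}}{a^{\frac{3}{2}}}.$$

The integral on the left is $-I$, so $I = - \frac{3 \sqrt{\pi}}{a^{\frac{3}{2}}}$.

Setting $a = 6$:
$$I = - \frac{\sqrt{6} \sqrt{\pi}}{12}.$$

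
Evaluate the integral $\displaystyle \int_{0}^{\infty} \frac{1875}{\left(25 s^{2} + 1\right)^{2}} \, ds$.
$\frac{375 \pi}{4}$

Begin with the known result
$$J(a) = \int_{0}^{\infty} \frac{3}{a^{2} + s^{2}} \, ds = \frac{3 \pi}{2 a}.$$

Differentiating under the integral sign with respect to $a$,
$$\frac{dJ}{da} = \int_{0}^{\infty} - \frac{6 a}{\left(a^{2} + s^{2}\right)^{2}} \, ds = - \frac{3 \pi}{2 a^{2}},$$
so $\int_{0}^{\infty} \frac{3}{\left(a^{2} + s^{2}\right)^{2}} \, ds = \frac{3 \pi}{4 a^{3}}$.

Setting $a = \frac{1}{5}$:
$$I = \frac{375 \pi}{4}.$$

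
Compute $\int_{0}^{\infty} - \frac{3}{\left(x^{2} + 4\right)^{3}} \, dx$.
$- \frac{9 \pi}{512}$

Begin with the known result
$$J(a) = \int_{0}^{\infty} - \frac{3}{a^{2} + x^{2}} \, dx = - \frac{3 \pi}{2 a}.$$

Differentiating under the integral sign with respect to $a$,
$$\frac{dJ}{da} = \int_{0}^{\infty} \frac{6 a}{\left(a^{2} + x^{2}\right)^{2}} \, dx = \frac{3 \pi}{2 a^{2}},$$
so $\int_{0}^{\infty} - \frac{3}{\left(a^{2} + x^{2}\right)^{2}} \, dx = - \frac{3 \pi}{4 a^{3}}$.

Repeating — each differentiation of $1/(x^2+a^2)^j$ produces $-2ja/(x^2+a^2)^{j+1}$ — and dividing through by $-2ja$ at each step yields, after $2$ differentiations in total,
$$\int_{0}^{\infty} - \frac{3}{\left(a^{2} + x^{2}\right)^{3}} \, dx = - \frac{9 \pi}{16 a^{5}}.$$

Setting $a = 2$:
$$I = - \frac{9 \pi}{512}.$$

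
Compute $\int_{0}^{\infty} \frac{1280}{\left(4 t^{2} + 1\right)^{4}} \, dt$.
$100 \pi$

Recall the elementary integral
$$J(a) = \int_{0}^{\infty} \frac{5}{a^{2} + t^{2}} \, dt = \frac{5 \pi}{2 a}.$$

Differentiating under the integral sign with respect to $a$,
$$\frac{dJ}{da} = \int_{0}^{\infty} - \frac{10 a}{\left(a^{2} + t^{2}\right)^{2}} \, dt = - \frac{5 \pi}{2 a^{2}},$$
so $\int_{0}^{\infty} \frac{5}{\left(a^{2} + t^{2}\right)^{2}} \, dt = \frac{5 \pi}{4 a^{3}}$.

Repeating — each differentiation of $1/(t^2+a^2)^j$ produces $-2ja/(t^2+a^2)^{j+1}$ — and dividing through by $-2ja$ at each step yields, after $3$ differentiations in total,
$$\int_{0}^{\infty} \frac{5}{\left(a^{2} + t^{2}\right)^{4}} \, dt = \frac{25 \pi}{32 a^{7}}.$$

Setting $a = \frac{1}{2}$:
$$I = 100 \pi.$$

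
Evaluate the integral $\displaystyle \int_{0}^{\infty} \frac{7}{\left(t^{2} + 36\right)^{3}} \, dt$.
$\frac{7 \pi}{41472}$

Begin with the known result
$$J(a) = \int_{0}^{\infty} \frac{7}{a^{2} + t^{2}} \, dt = \frac{7 \pi}{2 a}.$$

Differentiating under the integral sign with respect to $a$,
$$\frac{dJ}{da} = \int_{0}^{\infty} - \frac{14 a}{\left(a^{2} + t^{2}\right)^{2}} \, dt = - \frac{7 \pi}{2 a^{2}},$$
so $\int_{0}^{\infty} \frac{7}{\left(a^{2} + t^{2}\right)^{2}} \, dt = \frac{7 \pi}{4 a^{3}}$.

Repeating — each differentiation of $1/(t^2+a^2)^j$ produces $-2ja/(t^2+a^2)^{j+1}$ — and dividing through by $-2ja$ at each step yields, after $2$ differentiations in total,
$$\int_{0}^{\infty} \frac{7}{\left(a^{2} + t^{2}\right)^{3}} \, dt = \frac{21 \pi}{16 a^{5}}.$$

Setting $a = 6$:
$$I = \frac{7 \pi}{41472}.$$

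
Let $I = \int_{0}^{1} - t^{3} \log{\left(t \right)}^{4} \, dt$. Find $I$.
$- \frac{3}{128}$

Begin with the known integral
$$J(a) = \int_{0}^{1} - t^{a} \, dt = - \frac{1}{a + 1}.$$

Differentiating under the integral sign brings down a factor of $\ln t$:
$$\frac{dJ}{da} = \int_{0}^{1} - t^{a} \log{\left(t \right)} \, dt = \frac{1}{\left(a + 1\right)^{2}}.$$

Repeating $4$ times in total — each differentiation brings down another $\ln t$ — gives
$$\frac{d^{4}J}{da^{4}} = \int_{0}^{1} - t^{a} \log{\left(t \right)}^{4} \, dt = - \frac{24}{\left(a + 1\right)^{5}},$$
and the integrand here is exactly the target integrand, so $I = - \frac{24}{\left(a + 1\right)^{5}}$.

Setting $a = 3$:
$$I = - \frac{3}{128}.$$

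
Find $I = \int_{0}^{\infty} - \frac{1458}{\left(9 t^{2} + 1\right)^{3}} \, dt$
$- \frac{729 \pi}{8}$

Start from the standard arctangent integral
$$J(a) = \int_{0}^{\infty} - \frac{2}{a^{2} + t^{2}} \, dt = - \frac{\pi}{a}.$$

Differentiating under the integral sign with respect to $a$,
$$\frac{dJ}{da} = \int_{0}^{\infty} \frac{4 a}{\left(a^{2} + t^{2}\right)^{2}} \, dt = \frac{\pi}{a^{2}},$$
so $\int_{0}^{\infty} - \frac{2}{\left(a^{2} + t^{2}\right)^{2}} \, dt = - \frac{\pi}{2 a^{3}}$.

Repeating — each differentiation of $1/(t^2+a^2)^j$ produces $-2ja/(t^2+a^2)^{j+1}$ — and dividing through by $-2ja$ at each step yields, after $2$ differentiations in total,
$$\int_{0}^{\infty} - \frac{2}{\left(a^{2} + t^{2}\right)^{3}} \, dt = - \frac{3 \pi}{8 a^{5}}.$$

Setting $a = \frac{1}{3}$:
$$I = - \frac{729 \pi}{8}.$$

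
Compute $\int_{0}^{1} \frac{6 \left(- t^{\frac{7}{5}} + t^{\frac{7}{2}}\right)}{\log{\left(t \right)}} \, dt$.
$\log{\left(\frac{11390625}{262144} \right)}$

Replace the exponent $\frac{7}{2}$ by a parameter $a$: let $I(a) = \int_{0}^{1} \frac{6 \left(- t^{\frac{7}{5}} + t^{a}\right)}{\log{\left(t \right)}} \, dt$.

Since $\dfrac{\partial}{\partial a}\,t^{a} = t^{a} \ln t$, the $\ln t$ in the denominator cancels and
$$\frac{dI}{da} = \int_{0}^{1} 6 t^{a} \, dt = 6 \left[\frac{t^{a+1}}{a+1}\right]_0^1 = \frac{6}{a + 1}.$$

Integrating with respect to $a$ gives $I(a) = \log{\left(\frac{15625 \left(a + 1\right)^{6}}{2985984} \right)} + C$.

At $a = \frac{7}{5}$ the integrand is identically $0$, so $I(\frac{7}{5}) = 0$. The closed form gives $0$, hence $C = 0$.

Setting $a = \frac{7}{2}$:
$$I = \log{\left(\frac{11390625}{262144} \right)}.$$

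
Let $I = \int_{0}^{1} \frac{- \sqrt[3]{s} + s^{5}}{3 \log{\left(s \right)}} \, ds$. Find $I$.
$\log{\left(\frac{6^{\frac{2}{3}}}{2} \right)}$

Consider the one-parameter family: let $I(a) = \int_{0}^{1} \frac{s^{5} - s^{a}}{3 \log{\left(s \right)}} \, ds$.

Since $\dfrac{\partial}{\partial a}\,s^{a} = s^{a} \ln s$, the $\ln s$ in the denominator cancels and
$$\frac{dI}{da} = \int_{0}^{1} - \frac{1}{3} s^{a} \, ds = - \frac{1}{3} \left[\frac{s^{a+1}}{a+1}\right]_0^1 = - \frac{1}{3 a + 3}.$$

Integrating with respect to $a$ gives $I(a) = - \frac{\log{\left(a + 1 \right)}}{3} + \frac{\log{\left(6 \right)}}{3} + C$.

At $a = 5$ the integrand is identically $0$, so $I(5) = 0$. The closed form gives $0$, hence $C = 0$.

Setting $a = \frac{1}{3}$:
$$I = \log{\left(\frac{6^{\frac{2}{3}}}{2} \right)}.$$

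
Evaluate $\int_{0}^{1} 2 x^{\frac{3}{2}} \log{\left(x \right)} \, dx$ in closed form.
$- \frac{8}{25}$

Consider the simpler parametrised integral
$$J(a) = \int_{0}^{1} 2 x^{a} \, dx = \frac{2}{a + 1}.$$

Differentiating under the integral sign brings down a factor of $\ln x$:
$$\frac{dJ}{da} = \int_{0}^{1} 2 x^{a} \log{\left(x \right)} \, dx = - \frac{2}{\left(a + 1\right)^{2}}.$$

The integral on the left is $I$, so $I = - \frac{2}{\left(a + 1\right)^{2}}$.

Setting $a = \frac{3}{2}$:
$$I = - \frac{8}{25}.$$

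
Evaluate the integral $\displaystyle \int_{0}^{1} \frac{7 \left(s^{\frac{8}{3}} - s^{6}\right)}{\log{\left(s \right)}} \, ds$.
$- \log{\left(\frac{1801088541}{19487171} \right)}$

Introduce a parameter $a$ in the exponent: let $I(a) = \int_{0}^{1} \frac{7 \left(s^{\frac{8}{3}} - s^{a}\right)}{\log{\left(s \right)}} \, ds$.

Since $\dfrac{\partial}{\partial a}\,s^{a} = s^{a} \ln s$, the $\ln s$ in the denominator cancels and
$$\frac{dI}{da} = \int_{0}^{1} -7 s^{a} \, ds = -7 \left[\frac{s^{a+1}}{a+1}\right]_0^1 = - \frac{7}{a + 1}.$$

Integrating with respect to $a$ gives $I(a) = - \log{\left(\frac{2187 \left(a + 1\right)^{7}}{19487171} \right)} + C$.

At $a = \frac{8}{3}$ the integrand is identically $0$, so $I(\frac{8}{3}) = 0$. The closed form gives $0$, hence $C = 0$.

Setting $a = 6$:
$$I = - \log{\left(\frac{1801088541}{19487171} \right)}.$$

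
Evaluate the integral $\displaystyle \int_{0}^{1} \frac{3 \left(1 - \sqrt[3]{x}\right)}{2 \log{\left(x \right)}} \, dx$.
$- 3 \log{\left(2 \right)} + \frac{3 \log{\left(3 \right)}}{2}$

Introduce a parameter $a$ in the exponent: let $I(a) = \int_{0}^{1} \frac{3 \left(1 - x^{a}\right)}{2 \log{\left(x \right)}} \, dx$.

Since $\dfrac{\partial}{\partial a}\,x^{a} = x^{a} \ln x$, the $\ln x$ in the denominator cancels and
$$\frac{dI}{da} = \int_{0}^{1} - \frac{3}{2} x^{a} \, dx = - \frac{3}{2} \left[\frac{x^{a+1}}{a+1}\right]_0^1 = - \frac{3}{2 a + 2}.$$

Integrating with respect to $a$ gives $I(a) = - \frac{3 \log{\left(a + 1 \right)}}{2} + C$.

At $a = 0$ the integrand is identically $0$, so $I(0) = 0$. The closed form gives $0$, hence $C = 0$.

Setting $a = \frac{1}{3}$:
$$I = - 3 \log{\left(2 \right)} + \frac{3 \log{\left(3 \right)}}{2}.$$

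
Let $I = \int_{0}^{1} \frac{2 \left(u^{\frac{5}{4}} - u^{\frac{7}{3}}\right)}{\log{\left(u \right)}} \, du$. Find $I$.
$\log{\left(\frac{729}{1600} \right)}$

Introduce a parameter $a$ in the exponent: let $I(a) = \int_{0}^{1} \frac{2 \left(- u^{\frac{7}{3}} + u^{a}\right)}{\log{\left(u \right)}} \, du$.

Since $\dfrac{\partial}{\partial a}\,u^{a} = u^{a} \ln u$, the $\ln u$ in the denominator cancels and
$$\frac{dI}{da} = \int_{0}^{1} 2 u^{a} \, du = 2 \left[\frac{u^{a+1}}{a+1}\right]_0^1 = \frac{2}{a + 1}.$$

Integrating with respect to $a$ gives $I(a) = \log{\left(\frac{9 \left(a + 1\right)^{2}}{100} \right)} + C$.

At $a = \frac{7}{3}$ the integrand is identically $0$, so $I(\frac{7}{3}) = 0$. The closed form gives $0$, hence $C = 0$.

Setting $a = \frac{5}{4}$:
$$I = \log{\left(\frac{729}{1600} \right)}.$$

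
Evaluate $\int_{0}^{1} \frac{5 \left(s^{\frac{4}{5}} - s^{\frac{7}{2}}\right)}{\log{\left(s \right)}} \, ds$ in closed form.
$\log{\left(\frac{32}{3125} \right)}$

Consider the one-parameter family: let $I(a) = \int_{0}^{1} \frac{5 \left(- s^{\frac{7}{2}} + s^{a}\right)}{\log{\left(s \right)}} \, ds$.

Since $\dfrac{\partial}{\partial a}\,s^{a} = s^{a} \ln s$, the $\ln s$ in the denominator cancels and
$$\frac{dI}{da} = \int_{0}^{1} 5 s^{a} \, ds = 5 \left[\frac{s^{a+1}}{a+1}\right]_0^1 = \frac{5}{a + 1}.$$

Integrating with respect to $a$ gives $I(a) = \log{\left(\frac{32 \left(a + 1\right)^{5}}{59049} \right)} + C$.

At $a = \frac{7}{2}$ the integrand is identically $0$, so $I(\frac{7}{2}) = 0$. The closed form gives $0$, hence $C = 0$.

Setting $a = \frac{4}{5}$:
$$I = \log{\left(\frac{32}{3125} \right)}.$$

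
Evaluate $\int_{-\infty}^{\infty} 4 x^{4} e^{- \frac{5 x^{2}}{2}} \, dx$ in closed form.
$\frac{12 \sqrt{10} \sqrt{\pi}}{125}$

Start from the elementary integral
$$J(a) = \int_{-\infty}^{\infty} 4 e^{- a x^{2}} \, dx = \frac{4 \sqrt{\pi}}{\sqrt{a}}.$$

Differentiating under the integral sign brings down a factor of $(-x^2)$:
$$\frac{dJ}{da} = \int_{-\infty}^{\infty} - 4 x^{2} e^{- a x^{2}} \, dx = - \frac{2 \sqrt{\pi}}{a^{\frac{3}{2}}}.$$

Repeating twice in total — each differentiation brings down another $(-x^2)$ — gives
$$\frac{d^{2}J}{da^{2}} = \int_{-\infty}^{\infty} 4 x^{4} e^{- a x^{2}} \, dx = \frac{3 \sqrt{\pi}}{a^{\frac{5}{2}}},$$
and the integrand here is exactly the target integrand, so $I = \frac{3 \sqrt{\pi}}{a^{\frac{5}{2}}}$.

Setting $a = \frac{5}{2}$:
$$I = \frac{12 \sqrt{10} \sqrt{\pi}}{125}.$$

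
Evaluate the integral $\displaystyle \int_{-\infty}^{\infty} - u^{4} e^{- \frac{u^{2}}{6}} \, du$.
$- 27 \sqrt{6} \sqrt{\pi}$

Consider the simpler parametrised integral
$$J(a) = \int_{-\infty}^{\infty} - e^{- a u^{2}} \, du = - \frac{\sqrt{\pi}}{\sqrt{a}}.$$

Differentiating under the integral sign brings down a factor of $(-u^2)$:
$$\frac{dJ}{da} = \int_{-\infty}^{\infty} u^{2} e^{- a u^{2}} \, du = \frac{\sqrt{\pi}}{2 a^{\frac{3}{2}}}.$$

Repeating twice in total — each differentiation brings down another $(-u^2)$ — gives
$$\frac{d^{2}J}{da^{2}} = \int_{-\infty}^{\infty} - u^{4} e^{- a u^{2}} \, du = - \frac{3 \sqrt{\pi}}{4 a^{\frac{5}{2}}},$$
and the integrand here is exactly the target integrand, so $I = - \frac{3 \sqrt{\pi}}{4 a^{\frac{5}{2}}}$.

Setting $a = \frac{1}{6}$:
$$I = - 27 \sqrt{6} \sqrt{\pi}.$$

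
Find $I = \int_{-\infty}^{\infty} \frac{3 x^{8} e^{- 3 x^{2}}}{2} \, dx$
$\frac{35 \sqrt{3} \sqrt{\pi}}{864}$

Start from the elementary integral
$$J(a) = \int_{-\infty}^{\infty} \frac{3 e^{- a x^{2}}}{2} \, dx = \frac{3 \sqrt{\pi}}{2 \sqrt{a}}.$$

Differentiating under the integral sign brings down a factor of $(-x^2)$:
$$\frac{dJ}{da} = \int_{-\infty}^{\infty} - \frac{3 x^{2} e^{- a x^{2}}}{2} \, dx = - \frac{3 \sqrt{\pi}}{4 a^{\frac{3}{2}}}.$$

Repeating $4$ times in total — each differentiation brings down another $(-x^2)$ — gives
$$\frac{d^{4}J}{da^{4}} = \int_{-\infty}^{\infty} \frac{3 x^{8} e^{- a x^{2}}}{2} \, dx = \frac{315 \sqrt{\pi}}{32 a^{\frac{9}{2}}},$$
and the integrand here is exactly the target integrand, so $I = \frac{315 \sqrt{\pi}}{32 a^{\frac{9}{2}}}$.

Setting $a = 3$:
$$I = \frac{35 \sqrt{3} \sqrt{\pi}}{864}.$$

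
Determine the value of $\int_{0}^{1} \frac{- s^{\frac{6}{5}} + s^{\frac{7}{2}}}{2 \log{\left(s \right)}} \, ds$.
$\log{\left(\frac{3 \sqrt{110}}{22} \right)}$

Introduce a parameter $a$ in the exponent: let $I(a) = \int_{0}^{1} \frac{- s^{\frac{6}{5}} + s^{a}}{2 \log{\left(s \right)}} \, ds$.

Since $\dfrac{\partial}{\partial a}\,s^{a} = s^{a} \ln s$, the $\ln s$ in the denominator cancels and
$$\frac{dI}{da} = \int_{0}^{1} \frac{1}{2} s^{a} \, ds = \frac{1}{2} \left[\frac{s^{a+1}}{a+1}\right]_0^1 = \frac{1}{2 \left(a + 1\right)}.$$

Integrating with respect to $a$ gives $I(a) = \log{\left(\frac{\sqrt{55} \sqrt{a + 1}}{11} \right)} + C$.

At $a = \frac{6}{5}$ the integrand is identically $0$, so $I(\frac{6}{5}) = 0$. The closed form gives $0$, hence $C = 0$.

Setting $a = \frac{7}{2}$:
$$I = \log{\left(\frac{3 \sqrt{110}}{22} \right)}.$$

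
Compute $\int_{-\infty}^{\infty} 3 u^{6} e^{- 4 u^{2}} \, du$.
$\frac{45 \sqrt{\pi}}{1024}$

Start from the elementary integral
$$J(a) = \int_{-\infty}^{\infty} 3 e^{- a u^{2}} \, du = \frac{3 \sqrt{\pi}}{\sqrt{a}}.$$

Differentiating under the integral sign brings down a factor of $(-u^2)$:
$$\frac{dJ}{da} = \int_{-\infty}^{\infty} - 3 u^{2} e^{- a u^{2}} \, du = - \frac{3 \sqrt{\pi}}{2 a^{\frac{3}{2}}}.$$

Repeating $3$ times in total — each differentiation brings down another $(-u^2)$ — gives
$$\frac{d^{3}J}{da^{3}} = \int_{-\infty}^{\infty} - 3 u^{6} e^{- a u^{2}} \, du = - \frac{45 \sqrt{\pi}}{8 a^{\frac{7}{2}}},$$
and the integrand here is $(-1)^{3}$ times the target integrand, so $I = (-1)^{3}\,\frac{d^{3}J}{da^{3}} = \frac{45 \sqrt{\pi}}{8 a^{\frac{7}{2}}}$.

Setting $a = 4$:
$$I = \frac{45 \sqrt{\pi}}{1024}.$$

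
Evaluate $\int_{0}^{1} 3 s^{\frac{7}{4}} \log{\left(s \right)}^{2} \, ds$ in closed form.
$\frac{384}{1331}$

Consider the simpler parametrised integral
$$J(a) = \int_{0}^{1} 3 s^{a} \, ds = \frac{3}{a + 1}.$$

Differentiating under the integral sign brings down a factor of $\ln s$:
$$\frac{dJ}{da} = \int_{0}^{1} 3 s^{a} \log{\left(s \right)} \, ds = - \frac{3}{\left(a + 1\right)^{2}}.$$

Repeating twice in total — each differentiation brings down another $\ln s$ — gives
$$\frac{d^{2}J}{da^{2}} = \int_{0}^{1} 3 s^{a} \log{\left(s \right)}^{2} \, ds = \frac{6}{\left(a + 1\right)^{3}},$$
and the integrand here is exactly the target integrand, so $I = \frac{6}{\left(a + 1\right)^{3}}$.

Setting $a = \frac{7}{4}$:
$$I = \frac{384}{1331}.$$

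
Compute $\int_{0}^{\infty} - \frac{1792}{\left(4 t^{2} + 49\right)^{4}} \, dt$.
$- \frac{20 \pi}{117649}$

Start from the standard arctangent integral
$$J(a) = \int_{0}^{\infty} - \frac{7}{a^{2} + t^{2}} \, dt = - \frac{7 \pi}{2 a}.$$

Differentiating under the integral sign with respect to $a$,
$$\frac{dJ}{da} = \int_{0}^{\infty} \frac{14 a}{\left(a^{2} + t^{2}\right)^{2}} \, dt = \frac{7 \pi}{2 a^{2}},$$
so $\int_{0}^{\infty} - \frac{7}{\left(a^{2} + t^{2}\right)^{2}} \, dt = - \frac{7 \pi}{4 a^{3}}$.

Repeating — each differentiation of $1/(t^2+a^2)^j$ produces $-2ja/(t^2+a^2)^{j+1}$ — and dividing through by $-2ja$ at each step yields, after $3$ differentiations in total,
$$\int_{0}^{\infty} - \frac{7}{\left(a^{2} + t^{2}\right)^{4}} \, dt = - \frac{35 \pi}{32 a^{7}}.$$

Setting $a = \frac{7}{2}$:
$$I = - \frac{20 \pi}{117649}.$$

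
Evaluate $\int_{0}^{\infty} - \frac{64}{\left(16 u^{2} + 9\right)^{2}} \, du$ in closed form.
$- \frac{4 \pi}{27}$

Begin with the known result
$$J(a) = \int_{0}^{\infty} - \frac{1}{4 \left(a^{2} + u^{2}\right)} \, du = - \frac{\pi}{8 a}.$$

Differentiating under the integral sign with respect to $a$,
$$\frac{dJ}{da} = \int_{0}^{\infty} \frac{a}{2 \left(a^{2} + u^{2}\right)^{2}} \, du = \frac{\pi}{8 a^{2}},$$
so $\int_{0}^{\infty} - \frac{1}{4 \left(a^{2} + u^{2}\right)^{2}} \, du = - \frac{\pi}{16 a^{3}}$.

Setting $a = \frac{3}{4}$:
$$I = - \frac{4 \pi}{27}.$$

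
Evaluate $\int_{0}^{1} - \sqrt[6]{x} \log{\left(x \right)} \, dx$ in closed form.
$\frac{36}{49}$

Consider the simpler parametrised integral
$$J(a) = \int_{0}^{1} - x^{a} \, dx = - \frac{1}{a + 1}.$$

Differentiating under the integral sign brings down a factor of $\ln x$:
$$\frac{dJ}{da} = \int_{0}^{1} - x^{a} \log{\left(x \right)} \, dx = \frac{1}{\left(a + 1\right)^{2}}.$$

The integral on the left is $I$, so $I = \frac{1}{\left(a + 1\right)^{2}}$.

Setting $a = \frac{1}{6}$:
$$I = \frac{36}{49}.$$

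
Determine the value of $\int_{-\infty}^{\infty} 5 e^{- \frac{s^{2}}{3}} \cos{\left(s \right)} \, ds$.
$\frac{5 \sqrt{3} \sqrt{\pi}}{e^{\frac{3}{4}}}$

Let $b$ denote the cosine frequency and define $I(b) = \int_{-\infty}^{\infty} 5 e^{- \frac{s^{2}}{3}} \cos{\left(b s \right)} \, ds$.

Differentiating under the integral sign,
$$I'(b) = \int_{-\infty}^{\infty} - 5 s e^{- \frac{s^{2}}{3}} \sin{\left(b s \right)} \, ds.$$

Integrate $\int_{-\infty}^{\infty} s \sin(b s)\, e^{- \frac{s^{2}}{3}}\, ds$ by parts with $u = \sin(b s)$ and $dv = s\, e^{- \frac{s^{2}}{3}}\, ds$, giving $v = - \frac{3 e^{- \frac{s^{2}}{3}}}{2}$. The boundary term vanishes and
$$\int_{-\infty}^{\infty} s \sin(b s)\, e^{- \frac{s^{2}}{3}}\, ds = \frac{3 b}{2} \int_{-\infty}^{\infty} \cos(b s)\, e^{- \frac{s^{2}}{3}}\, ds,$$
so $I'(b) = - \frac{3 b}{2}\, I(b)$.

This is a separable first-order ODE; solving with the initial condition $I(0) = \int_{-\infty}^{\infty} 5 e^{- \frac{s^{2}}{3}}\,ds = 5 \sqrt{3} \sqrt{\pi}$ gives
$$I(b) = 5 \sqrt{3} \sqrt{\pi} e^{- \frac{3 b^{2}}{4}}.$$

Setting $b = 1$:
$$I = \frac{5 \sqrt{3} \sqrt{\pi}}{e^{\frac{3}{4}}}.$$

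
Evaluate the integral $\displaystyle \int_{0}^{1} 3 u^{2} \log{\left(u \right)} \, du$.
$- \frac{1}{3}$

Consider the simpler parametrised integral
$$J(a) = \int_{0}^{1} 3 u^{a} \, du = \frac{3}{a + 1}.$$

Differentiating under the integral sign brings down a factor of $\ln u$:
$$\frac{dJ}{da} = \int_{0}^{1} 3 u^{a} \log{\left(u \right)} \, du = - \frac{3}{\left(a + 1\right)^{2}}.$$

The integral on the left is $I$, so $I = - \frac{3}{\left(a + 1\right)^{2}}$.

Setting $a = 2$:
$$I = - \frac{1}{3}.$$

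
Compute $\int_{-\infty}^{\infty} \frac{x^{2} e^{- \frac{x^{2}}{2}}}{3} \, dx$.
$\frac{\sqrt{2} \sqrt{\pi}}{3}$

Consider the simpler parametrised integral
$$J(a) = \int_{-\infty}^{\infty} \frac{e^{- a x^{2}}}{3} \, dx = \frac{\sqrt{\pi}}{3 \sqrt{a}}.$$

Differentiating under the integral sign brings down a factor of $(-x^2)$:
$$\frac{dJ}{da} = \int_{-\infty}^{\infty} - \frac{x^{2} e^{- a x^{2}}}{3} \, dx = - \frac{\sqrt{\pi}}{6 a^{\frac{3}{2}}}.$$

The integral on the left is $-I$, so $I = \frac{\sqrt{\pi}}{6 a^{\frac{3}{2}}}$.

Setting $a = \frac{1}{2}$:
$$I = \frac{\sqrt{2} \sqrt{\pi}}{3}.$$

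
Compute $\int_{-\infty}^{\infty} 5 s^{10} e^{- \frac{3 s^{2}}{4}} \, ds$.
$\frac{11200 \sqrt{3} \sqrt{\pi}}{27}$

Consider the simpler parametrised integral
$$J(a) = \int_{-\infty}^{\infty} 5 e^{- a s^{2}} \, ds = \frac{5 \sqrt{\pi}}{\sqrt{a}}.$$

Differentiating under the integral sign brings down a factor of $(-s^2)$:
$$\frac{dJ}{da} = \int_{-\infty}^{\infty} - 5 s^{2} e^{- a s^{2}} \, ds = - \frac{5 \sqrt{\pi}}{2 a^{\frac{3}{2}}}.$$

Repeating $5$ times in total — each differentiation brings down another $(-s^2)$ — gives
$$\frac{d^{5}J}{da^{5}} = \int_{-\infty}^{\infty} - 5 s^{10} e^{- a s^{2}} \, ds = - \frac{4725 \sqrt{\pi}}{32 a^{\frac{11}{2}}},$$
and the integrand here is $(-1)^{5}$ times the target integrand, so $I = (-1)^{5}\,\frac{d^{5}J}{da^{5}} = \frac{4725 \sqrt{\pi}}{32 a^{\frac{11}{2}}}$.

Setting $a = \frac{3}{4}$:
$$I = \frac{11200 \sqrt{3} \sqrt{\pi}}{27}.$$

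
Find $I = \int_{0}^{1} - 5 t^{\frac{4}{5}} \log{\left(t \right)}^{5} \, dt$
$\frac{3125000}{177147}$

Consider the simpler parametrised integral
$$J(a) = \int_{0}^{1} - 5 t^{a} \, dt = - \frac{5}{a + 1}.$$

Differentiating under the integral sign brings down a factor of $\ln t$:
$$\frac{dJ}{da} = \int_{0}^{1} - 5 t^{a} \log{\left(t \right)} \, dt = \frac{5}{\left(a + 1\right)^{2}}.$$

Repeating $5$ times in total — each differentiation brings down another $\ln t$ — gives
$$\frac{d^{5}J}{da^{5}} = \int_{0}^{1} - 5 t^{a} \log{\left(t \right)}^{5} \, dt = \frac{600}{\left(a + 1\right)^{6}},$$
and the integrand here is exactly the target integrand, so $I = \frac{600}{\left(a + 1\right)^{6}}$.

Setting $a = \frac{4}{5}$:
$$I = \frac{3125000}{177147}.$$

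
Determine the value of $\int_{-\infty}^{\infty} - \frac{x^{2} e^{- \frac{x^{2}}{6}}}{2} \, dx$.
$- \frac{3 \sqrt{6} \sqrt{\pi}}{2}$

Consider the simpler parametrised integral
$$J(a) = \int_{-\infty}^{\infty} - \frac{e^{- a x^{2}}}{2} \, dx = - \frac{\sqrt{\pi}}{2 \sqrt{a}}.$$

Differentiating under the integral sign brings down a factor of $(-x^2)$:
$$\frac{dJ}{da} = \int_{-\infty}^{\infty} \frac{x^{2} e^{- a x^{2}}}{2} \, dx = \frac{\sqrt{\pi}}{4 a^{\frac{3}{2}}}.$$

The integral on the left is $-I$, so $I = - \frac{\sqrt{\pi}}{4 a^{\frac{3}{2}}}$.

Setting $a = \frac{1}{6}$:
$$I = - \frac{3 \sqrt{6} \sqrt{\pi}}{2}.$$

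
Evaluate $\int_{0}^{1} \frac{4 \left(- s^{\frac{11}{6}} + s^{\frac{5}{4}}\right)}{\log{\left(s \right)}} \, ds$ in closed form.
$\log{\left(\frac{531441}{1336336} \right)}$

Consider the one-parameter family: let $I(a) = \int_{0}^{1} \frac{4 \left(- s^{\frac{11}{6}} + s^{a}\right)}{\log{\left(s \right)}} \, ds$.

Since $\dfrac{\partial}{\partial a}\,s^{a} = s^{a} \ln s$, the $\ln s$ in the denominator cancels and
$$\frac{dI}{da} = \int_{0}^{1} 4 s^{a} \, ds = 4 \left[\frac{s^{a+1}}{a+1}\right]_0^1 = \frac{4}{a + 1}.$$

Integrating with respect to $a$ gives $I(a) = \log{\left(\frac{1296 \left(a + 1\right)^{4}}{83521} \right)} + C$.

At $a = \frac{11}{6}$ the integrand is identically $0$, so $I(\frac{11}{6}) = 0$. The closed form gives $0$, hence $C = 0$.

Setting $a = \frac{5}{4}$:
$$I = \log{\left(\frac{531441}{1336336} \right)}.$$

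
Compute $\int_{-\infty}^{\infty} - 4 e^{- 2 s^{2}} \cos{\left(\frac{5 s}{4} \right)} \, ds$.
$- \frac{2 \sqrt{2} \sqrt{\pi}}{e^{\frac{25}{128}}}$

Treat the cosine frequency as a parameter and define $I(b) = \int_{-\infty}^{\infty} - 4 e^{- 2 s^{2}} \cos{\left(b s \right)} \, ds$.

Differentiating under the integral sign,
$$I'(b) = \int_{-\infty}^{\infty} 4 s e^{- 2 s^{2}} \sin{\left(b s \right)} \, ds.$$

Integrate $\int_{-\infty}^{\infty} s \sin(b s)\, e^{- 2 s^{2}}\, ds$ by parts with $u = \sin(b s)$ and $dv = s\, e^{- 2 s^{2}}\, ds$, giving $v = - \frac{e^{- 2 s^{2}}}{4}$. The boundary term vanishes and
$$\int_{-\infty}^{\infty} s \sin(b s)\, e^{- 2 s^{2}}\, ds = \frac{b}{4} \int_{-\infty}^{\infty} \cos(b s)\, e^{- 2 s^{2}}\, ds,$$
so $I'(b) = - \frac{b}{4}\, I(b)$.

This is a separable first-order ODE; solving with the initial condition $I(0) = \int_{-\infty}^{\infty} - 4 e^{- 2 s^{2}}\,ds = - 2 \sqrt{2} \sqrt{\pi}$ gives
$$I(b) = - 2 \sqrt{2} \sqrt{\pi} e^{- \frac{b^{2}}{8}}.$$

Setting $b = \frac{5}{4}$:
$$I = - \frac{2 \sqrt{2} \sqrt{\pi}}{e^{\frac{25}{128}}}.$$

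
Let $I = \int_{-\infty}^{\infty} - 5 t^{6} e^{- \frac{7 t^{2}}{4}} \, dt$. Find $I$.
$- \frac{1200 \sqrt{7} \sqrt{\pi}}{2401}$

Begin with the known integral
$$J(a) = \int_{-\infty}^{\infty} - 5 e^{- a t^{2}} \, dt = - \frac{5 \sqrt{\pi}}{\sqrt{a}}.$$

Differentiating under the integral sign brings down a factor of $(-t^2)$:
$$\frac{dJ}{da} = \int_{-\infty}^{\infty} 5 t^{2} e^{- a t^{2}} \, dt = \frac{5 \sqrt{\pi}}{2 a^{\frac{3}{2}}}.$$

Repeating $3$ times in total — each differentiation brings down another $(-t^2)$ — gives
$$\frac{d^{3}J}{da^{3}} = \int_{-\infty}^{\infty} 5 t^{6} e^{- a t^{2}} \, dt = \frac{75 \sqrt{\pi}}{8 a^{\frac{7}{2}}},$$
and the integrand here is $(-1)^{3}$ times the target integrand, so $I = (-1)^{3}\,\frac{d^{3}J}{da^{3}} = - \frac{75 \sqrt{\pi}}{8 a^{\frac{7}{2}}}$.

Setting $a = \frac{7}{4}$:
$$I = - \frac{1200 \sqrt{7} \sqrt{\pi}}{2401}.$$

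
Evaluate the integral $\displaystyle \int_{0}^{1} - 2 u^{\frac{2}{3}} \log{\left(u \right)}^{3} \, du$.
$\frac{972}{625}$

Start from the elementary integral
$$J(a) = \int_{0}^{1} - 2 u^{a} \, du = - \frac{2}{a + 1}.$$

Differentiating under the integral sign brings down a factor of $\ln u$:
$$\frac{dJ}{da} = \int_{0}^{1} - 2 u^{a} \log{\left(u \right)} \, du = \frac{2}{\left(a + 1\right)^{2}}.$$

Repeating $3$ times in total — each differentiation brings down another $\ln u$ — gives
$$\frac{d^{3}J}{da^{3}} = \int_{0}^{1} - 2 u^{a} \log{\left(u \right)}^{3} \, du = \frac{12}{\left(a + 1\right)^{4}},$$
and the integrand here is exactly the target integrand, so $I = \frac{12}{\left(a + 1\right)^{4}}$.

Setting $a = \frac{2}{3}$:
$$I = \frac{972}{625}.$$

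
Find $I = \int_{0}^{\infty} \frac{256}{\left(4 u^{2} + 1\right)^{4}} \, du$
$20 \pi$

Start from the standard arctangent integral
$$J(a) = \int_{0}^{\infty} \frac{1}{a^{2} + u^{2}} \, du = \frac{\pi}{2 a}.$$

Differentiating under the integral sign with respect to $a$,
$$\frac{dJ}{da} = \int_{0}^{\infty} - \frac{2 a}{\left(a^{2} + u^{2}\right)^{2}} \, du = - \frac{\pi}{2 a^{2}},$$
so $\int_{0}^{\infty} \frac{1}{\left(a^{2} + u^{2}\right)^{2}} \, du = \frac{\pi}{4 a^{3}}$.

Repeating — each differentiation of $1/(u^2+a^2)^j$ produces $-2ja/(u^2+a^2)^{j+1}$ — and dividing through by $-2ja$ at each step yields, after $3$ differentiations in total,
$$\int_{0}^{\infty} \frac{1}{\left(a^{2} + u^{2}\right)^{4}} \, du = \frac{5 \pi}{32 a^{7}}.$$

Setting $a = \frac{1}{2}$:
$$I = 20 \pi.$$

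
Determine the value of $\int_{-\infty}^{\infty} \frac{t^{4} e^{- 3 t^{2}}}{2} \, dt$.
$\frac{\sqrt{3} \sqrt{\pi}}{72}$

Consider the simpler parametrised integral
$$J(a) = \int_{-\infty}^{\infty} \frac{e^{- a t^{2}}}{2} \, dt = \frac{\sqrt{\pi}}{2 \sqrt{a}}.$$

Differentiating under the integral sign brings down a factor of $(-t^2)$:
$$\frac{dJ}{da} = \int_{-\infty}^{\infty} - \frac{t^{2} e^{- a t^{2}}}{2} \, dt = - \frac{\sqrt{\pi}}{4 a^{\frac{3}{2}}}.$$

Repeating twice in total — each differentiation brings down another $(-t^2)$ — gives
$$\frac{d^{2}J}{da^{2}} = \int_{-\infty}^{\infty} \frac{t^{4} e^{- a t^{2}}}{2} \, dt = \frac{3 \sqrt{\pi}}{8 a^{\frac{5}{2}}},$$
and the integrand here is exactly the target integrand, so $I = \frac{3 \sqrt{\pi}}{8 a^{\frac{5}{2}}}$.

Setting $a = 3$:
$$I = \frac{\sqrt{3} \sqrt{\pi}}{72}.$$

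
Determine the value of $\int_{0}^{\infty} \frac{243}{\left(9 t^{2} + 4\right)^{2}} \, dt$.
$\frac{81 \pi}{32}$

Begin with the known result
$$J(a) = \int_{0}^{\infty} \frac{3}{a^{2} + t^{2}} \, dt = \frac{3 \pi}{2 a}.$$

Differentiating under the integral sign with respect to $a$,
$$\frac{dJ}{da} = \int_{0}^{\infty} - \frac{6 a}{\left(a^{2} + t^{2}\right)^{2}} \, dt = - \frac{3 \pi}{2 a^{2}},$$
so $\int_{0}^{\infty} \frac{3}{\left(a^{2} + t^{2}\right)^{2}} \, dt = \frac{3 \pi}{4 a^{3}}$.

Setting $a = \frac{2}{3}$:
$$I = \frac{81 \pi}{32}.$$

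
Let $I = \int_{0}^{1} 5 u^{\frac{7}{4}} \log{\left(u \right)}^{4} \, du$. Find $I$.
$\frac{122880}{161051}$

Begin with the known integral
$$J(a) = \int_{0}^{1} 5 u^{a} \, du = \frac{5}{a + 1}.$$

Differentiating under the integral sign brings down a factor of $\ln u$:
$$\frac{dJ}{da} = \int_{0}^{1} 5 u^{a} \log{\left(u \right)} \, du = - \frac{5}{\left(a + 1\right)^{2}}.$$

Repeating $4$ times in total — each differentiation brings down another $\ln u$ — gives
$$\frac{d^{4}J}{da^{4}} = \int_{0}^{1} 5 u^{a} \log{\left(u \right)}^{4} \, du = \frac{120}{\left(a + 1\right)^{5}},$$
and the integrand here is exactly the target integrand, so $I = \frac{120}{\left(a + 1\right)^{5}}$.

Setting $a = \frac{7}{4}$:
$$I = \frac{122880}{161051}.$$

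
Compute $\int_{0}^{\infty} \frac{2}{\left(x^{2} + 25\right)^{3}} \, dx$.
$\frac{3 \pi}{25000}$

Recall the elementary integral
$$J(a) = \int_{0}^{\infty} \frac{2}{a^{2} + x^{2}} \, dx = \frac{\pi}{a}.$$

Differentiating under the integral sign with respect to $a$,
$$\frac{dJ}{da} = \int_{0}^{\infty} - \frac{4 a}{\left(a^{2} + x^{2}\right)^{2}} \, dx = - \frac{\pi}{a^{2}},$$
so $\int_{0}^{\infty} \frac{2}{\left(a^{2} + x^{2}\right)^{2}} \, dx = \frac{\pi}{2 a^{3}}$.

Repeating — each differentiation of $1/(x^2+a^2)^j$ produces $-2ja/(x^2+a^2)^{j+1}$ — and dividing through by $-2ja$ at each step yields, after $2$ differentiations in total,
$$\int_{0}^{\infty} \frac{2}{\left(a^{2} + x^{2}\right)^{3}} \, dx = \frac{3 \pi}{8 a^{5}}.$$

Setting $a = 5$:
$$I = \frac{3 \pi}{25000}.$$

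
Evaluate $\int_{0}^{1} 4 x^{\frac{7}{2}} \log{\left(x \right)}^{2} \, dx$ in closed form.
$\frac{64}{729}$

Begin with the known integral
$$J(a) = \int_{0}^{1} 4 x^{a} \, dx = \frac{4}{a + 1}.$$

Differentiating under the integral sign brings down a factor of $\ln x$:
$$\frac{dJ}{da} = \int_{0}^{1} 4 x^{a} \log{\left(x \right)} \, dx = - \frac{4}{\left(a + 1\right)^{2}}.$$

Repeating twice in total — each differentiation brings down another $\ln x$ — gives
$$\frac{d^{2}J}{da^{2}} = \int_{0}^{1} 4 x^{a} \log{\left(x \right)}^{2} \, dx = \frac{8}{\left(a + 1\right)^{3}},$$
and the integrand here is exactly the target integrand, so $I = \frac{8}{\left(a + 1\right)^{3}}$.

Setting $a = \frac{7}{2}$:
$$I = \frac{64}{729}.$$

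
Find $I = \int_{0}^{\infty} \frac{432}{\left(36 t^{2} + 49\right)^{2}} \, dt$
$\frac{18 \pi}{343}$

Start from the standard arctangent integral
$$J(a) = \int_{0}^{\infty} \frac{1}{3 \left(a^{2} + t^{2}\right)} \, dt = \frac{\pi}{6 a}.$$

Differentiating under the integral sign with respect to $a$,
$$\frac{dJ}{da} = \int_{0}^{\infty} - \frac{2 a}{3 \left(a^{2} + t^{2}\right)^{2}} \, dt = - \frac{\pi}{6 a^{2}},$$
so $\int_{0}^{\infty} \frac{1}{3 \left(a^{2} + t^{2}\right)^{2}} \, dt = \frac{\pi}{12 a^{3}}$.

Setting $a = \frac{7}{6}$:
$$I = \frac{18 \pi}{343}.$$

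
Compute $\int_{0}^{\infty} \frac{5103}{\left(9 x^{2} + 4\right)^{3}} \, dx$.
$\frac{5103 \pi}{512}$

Start from the standard arctangent integral
$$J(a) = \int_{0}^{\infty} \frac{7}{a^{2} + x^{2}} \, dx = \frac{7 \pi}{2 a}.$$

Differentiating under the integral sign with respect to $a$,
$$\frac{dJ}{da} = \int_{0}^{\infty} - \frac{14 a}{\left(a^{2} + x^{2}\right)^{2}} \, dx = - \frac{7 \pi}{2 a^{2}},$$
so $\int_{0}^{\infty} \frac{7}{\left(a^{2} + x^{2}\right)^{2}} \, dx = \frac{7 \pi}{4 a^{3}}$.

Repeating — each differentiation of $1/(x^2+a^2)^j$ produces $-2ja/(x^2+a^2)^{j+1}$ — and dividing through by $-2ja$ at each step yields, after $2$ differentiations in total,
$$\int_{0}^{\infty} \frac{7}{\left(a^{2} + x^{2}\right)^{3}} \, dx = \frac{21 \pi}{16 a^{5}}.$$

Setting $a = \frac{2}{3}$:
$$I = \frac{5103 \pi}{512}.$$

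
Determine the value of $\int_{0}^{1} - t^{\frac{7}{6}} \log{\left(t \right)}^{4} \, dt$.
$- \frac{186624}{371293}$

Start from the elementary integral
$$J(a) = \int_{0}^{1} - t^{a} \, dt = - \frac{1}{a + 1}.$$

Differentiating under the integral sign brings down a factor of $\ln t$:
$$\frac{dJ}{da} = \int_{0}^{1} - t^{a} \log{\left(t \right)} \, dt = \frac{1}{\left(a + 1\right)^{2}}.$$

Repeating $4$ times in total — each differentiation brings down another $\ln t$ — gives
$$\frac{d^{4}J}{da^{4}} = \int_{0}^{1} - t^{a} \log{\left(t \right)}^{4} \, dt = - \frac{24}{\left(a + 1\right)^{5}},$$
and the integrand here is exactly the target integrand, so $I = - \frac{24}{\left(a + 1\right)^{5}}$.

Setting $a = \frac{7}{6}$:
$$I = - \frac{186624}{371293}.$$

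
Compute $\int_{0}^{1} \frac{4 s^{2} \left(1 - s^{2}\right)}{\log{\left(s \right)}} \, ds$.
$\log{\left(\frac{81}{625} \right)}$

Introduce a parameter $a$ in the exponent: let $I(a) = \int_{0}^{1} \frac{4 \left(- s^{4} + s^{a}\right)}{\log{\left(s \right)}} \, ds$.

Since $\dfrac{\partial}{\partial a}\,s^{a} = s^{a} \ln s$, the $\ln s$ in the denominator cancels and
$$\frac{dI}{da} = \int_{0}^{1} 4 s^{a} \, ds = 4 \left[\frac{s^{a+1}}{a+1}\right]_0^1 = \frac{4}{a + 1}.$$

Integrating with respect to $a$ gives $I(a) = \log{\left(\frac{\left(a + 1\right)^{4}}{625} \right)} + C$.

At $a = 4$ the integrand is identically $0$, so $I(4) = 0$. The closed form gives $0$, hence $C = 0$.

Setting $a = 2$:
$$I = \log{\left(\frac{81}{625} \right)}.$$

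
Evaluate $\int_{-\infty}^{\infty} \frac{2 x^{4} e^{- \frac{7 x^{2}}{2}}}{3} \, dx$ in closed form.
$\frac{2 \sqrt{14} \sqrt{\pi}}{343}$

Start from the elementary integral
$$J(a) = \int_{-\infty}^{\infty} \frac{2 e^{- a x^{2}}}{3} \, dx = \frac{2 \sqrt{\pi}}{3 \sqrt{a}}.$$

Differentiating under the integral sign brings down a factor of $(-x^2)$:
$$\frac{dJ}{da} = \int_{-\infty}^{\infty} - \frac{2 x^{2} e^{- a x^{2}}}{3} \, dx = - \frac{\sqrt{\pi}}{3 a^{\frac{3}{2}}}.$$

Repeating twice in total — each differentiation brings down another $(-x^2)$ — gives
$$\frac{d^{2}J}{da^{2}} = \int_{-\infty}^{\infty} \frac{2 x^{4} e^{- a x^{2}}}{3} \, dx = \frac{\sqrt{\pi}}{2 a^{\frac{5}{2}}},$$
and the integrand here is exactly the target integrand, so $I = \frac{\sqrt{\pi}}{2 a^{\frac{5}{2}}}$.

Setting $a = \frac{7}{2}$:
$$I = \frac{2 \sqrt{14} \sqrt{\pi}}{343}.$$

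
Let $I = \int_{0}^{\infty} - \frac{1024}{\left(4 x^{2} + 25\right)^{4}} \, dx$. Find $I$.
$- \frac{16 \pi}{15625}$

Recall the elementary integral
$$J(a) = \int_{0}^{\infty} - \frac{4}{a^{2} + x^{2}} \, dx = - \frac{2 \pi}{a}.$$

Differentiating under the integral sign with respect to $a$,
$$\frac{dJ}{da} = \int_{0}^{\infty} \frac{8 a}{\left(a^{2} + x^{2}\right)^{2}} \, dx = \frac{2 \pi}{a^{2}},$$
so $\int_{0}^{\infty} - \frac{4}{\left(a^{2} + x^{2}\right)^{2}} \, dx = - \frac{\pi}{a^{3}}$.

Repeating — each differentiation of $1/(x^2+a^2)^j$ produces $-2ja/(x^2+a^2)^{j+1}$ — and dividing through by $-2ja$ at each step yields, after $3$ differentiations in total,
$$\int_{0}^{\infty} - \frac{4}{\left(a^{2} + x^{2}\right)^{4}} \, dx = - \frac{5 \pi}{8 a^{7}}.$$

Setting $a = \frac{5}{2}$:
$$I = - \frac{16 \pi}{15625}.$$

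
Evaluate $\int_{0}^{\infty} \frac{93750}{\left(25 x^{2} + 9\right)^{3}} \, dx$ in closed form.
$\frac{3125 \pi}{216}$

Start from the standard arctangent integral
$$J(a) = \int_{0}^{\infty} \frac{6}{a^{2} + x^{2}} \, dx = \frac{3 \pi}{a}.$$

Differentiating under the integral sign with respect to $a$,
$$\frac{dJ}{da} = \int_{0}^{\infty} - \frac{12 a}{\left(a^{2} + x^{2}\right)^{2}} \, dx = - \frac{3 \pi}{a^{2}},$$
so $\int_{0}^{\infty} \frac{6}{\left(a^{2} + x^{2}\right)^{2}} \, dx = \frac{3 \pi}{2 a^{3}}$.

Repeating — each differentiation of $1/(x^2+a^2)^j$ produces $-2ja/(x^2+a^2)^{j+1}$ — and dividing through by $-2ja$ at each step yields, after $2$ differentiations in total,
$$\int_{0}^{\infty} \frac{6}{\left(a^{2} + x^{2}\right)^{3}} \, dx = \frac{9 \pi}{8 a^{5}}.$$

Setting $a = \frac{3}{5}$:
$$I = \frac{3125 \pi}{216}.$$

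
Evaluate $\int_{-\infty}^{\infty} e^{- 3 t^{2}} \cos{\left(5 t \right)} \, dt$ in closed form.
$\frac{\sqrt{3} \sqrt{\pi}}{3 e^{\frac{25}{12}}}$

Let $b$ denote the cosine frequency and define $I(b) = \int_{-\infty}^{\infty} e^{- 3 t^{2}} \cos{\left(b t \right)} \, dt$.

Differentiating under the integral sign,
$$I'(b) = \int_{-\infty}^{\infty} - t e^{- 3 t^{2}} \sin{\left(b t \right)} \, dt.$$

Integrate $\int_{-\infty}^{\infty} t \sin(b t)\, e^{- 3 t^{2}}\, dt$ by parts with $u = \sin(b t)$ and $dv = t\, e^{- 3 t^{2}}\, dt$, giving $v = - \frac{e^{- 3 t^{2}}}{6}$. The boundary term vanishes and
$$\int_{-\infty}^{\infty} t \sin(b t)\, e^{- 3 t^{2}}\, dt = \frac{b}{6} \int_{-\infty}^{\infty} \cos(b t)\, e^{- 3 t^{2}}\, dt,$$
so $I'(b) = - \frac{b}{6}\, I(b)$.

This is a separable first-order ODE; solving with the initial condition $I(0) = \int_{-\infty}^{\infty} e^{- 3 t^{2}}\,dt = \frac{\sqrt{3} \sqrt{\pi}}{3}$ gives
$$I(b) = \frac{\sqrt{3} \sqrt{\pi} e^{- \frac{b^{2}}{12}}}{3}.$$

Setting $b = 5$:
$$I = \frac{\sqrt{3} \sqrt{\pi}}{3 e^{\frac{25}{12}}}.$$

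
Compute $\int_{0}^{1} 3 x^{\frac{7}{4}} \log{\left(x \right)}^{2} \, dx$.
$\frac{384}{1331}$

Start from the elementary integral
$$J(a) = \int_{0}^{1} 3 x^{a} \, dx = \frac{3}{a + 1}.$$

Differentiating under the integral sign brings down a factor of $\ln x$:
$$\frac{dJ}{da} = \int_{0}^{1} 3 x^{a} \log{\left(x \right)} \, dx = - \frac{3}{\left(a + 1\right)^{2}}.$$

Repeating twice in total — each differentiation brings down another $\ln x$ — gives
$$\frac{d^{2}J}{da^{2}} = \int_{0}^{1} 3 x^{a} \log{\left(x \right)}^{2} \, dx = \frac{6}{\left(a + 1\right)^{3}},$$
and the integrand here is exactly the target integrand, so $I = \frac{6}{\left(a + 1\right)^{3}}$.

Setting $a = \frac{7}{4}$:
$$I = \frac{384}{1331}.$$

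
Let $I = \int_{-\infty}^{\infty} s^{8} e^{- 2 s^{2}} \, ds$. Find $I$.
$\frac{105 \sqrt{2} \sqrt{\pi}}{512}$

Consider the simpler parametrised integral
$$J(a) = \int_{-\infty}^{\infty} e^{- a s^{2}} \, ds = \frac{\sqrt{\pi}}{\sqrt{a}}.$$

Differentiating under the integral sign brings down a factor of $(-s^2)$:
$$\frac{dJ}{da} = \int_{-\infty}^{\infty} - s^{2} e^{- a s^{2}} \, ds = - \frac{\sqrt{\pi}}{2 a^{\frac{3}{2}}}.$$

Repeating $4$ times in total — each differentiation brings down another $(-s^2)$ — gives
$$\frac{d^{4}J}{da^{4}} = \int_{-\infty}^{\infty} s^{8} e^{- a s^{2}} \, ds = \frac{105 \sqrt{\pi}}{16 a^{\frac{9}{2}}},$$
and the integrand here is exactly the target integrand, so $I = \frac{105 \sqrt{\pi}}{16 a^{\frac{9}{2}}}$.

Setting $a = 2$:
$$I = \frac{105 \sqrt{2} \sqrt{\pi}}{512}.$$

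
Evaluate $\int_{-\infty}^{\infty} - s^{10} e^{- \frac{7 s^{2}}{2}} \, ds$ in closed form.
$- \frac{135 \sqrt{14} \sqrt{\pi}}{16807}$

Consider the simpler parametrised integral
$$J(a) = \int_{-\infty}^{\infty} - e^{- a s^{2}} \, ds = - \frac{\sqrt{\pi}}{\sqrt{a}}.$$

Differentiating under the integral sign brings down a factor of $(-s^2)$:
$$\frac{dJ}{da} = \int_{-\infty}^{\infty} s^{2} e^{- a s^{2}} \, ds = \frac{\sqrt{\pi}}{2 a^{\frac{3}{2}}}.$$

Repeating $5$ times in total — each differentiation brings down another $(-s^2)$ — gives
$$\frac{d^{5}J}{da^{5}} = \int_{-\infty}^{\infty} s^{10} e^{- a s^{2}} \, ds = \frac{945 \sqrt{\pi}}{32 a^{\frac{11}{2}}},$$
and the integrand here is $(-1)^{5}$ times the target integrand, so $I = (-1)^{5}\,\frac{d^{5}J}{da^{5}} = - \frac{945 \sqrt{\pi}}{32 a^{\frac{11}{2}}}$.

Setting $a = \frac{7}{2}$:
$$I = - \frac{135 \sqrt{14} \sqrt{\pi}}{16807}.$$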